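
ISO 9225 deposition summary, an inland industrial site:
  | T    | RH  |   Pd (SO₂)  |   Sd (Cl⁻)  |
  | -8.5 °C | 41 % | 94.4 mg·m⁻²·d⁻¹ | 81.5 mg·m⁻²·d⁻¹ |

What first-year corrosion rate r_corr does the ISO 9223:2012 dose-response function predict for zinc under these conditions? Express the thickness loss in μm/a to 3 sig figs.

zinc: temperature factor f = +0.038·(-18.5) = -0.7030
  SO₂ term: 0.0129·94.4^0.44·exp(0.046·41-0.7030) = 0.3114
  Cl⁻ term: 0.0175·81.5^0.57·exp(0.008·41+0.085·-8.5) = 0.1449
  sum: 0.3114 + 0.1449 → r_corr = 0.4563 μm/a

r_corr = 0.456 μm/a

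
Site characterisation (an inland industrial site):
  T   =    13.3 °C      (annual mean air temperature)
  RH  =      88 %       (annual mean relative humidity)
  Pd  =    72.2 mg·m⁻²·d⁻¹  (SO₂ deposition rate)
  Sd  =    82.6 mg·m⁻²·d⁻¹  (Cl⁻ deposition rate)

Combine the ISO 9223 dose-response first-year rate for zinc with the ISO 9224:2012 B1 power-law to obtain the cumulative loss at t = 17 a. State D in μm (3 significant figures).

zinc: f(T) = -0.071·(T−10) [T>10 °C] = -0.2343
  SO₂ term: 0.0129·72.2^0.44·exp(0.046·88-0.2343) = 3.843
  Cl⁻ term: 0.0175·82.6^0.57·exp(0.008·88+0.085·13.3) = 1.357
  sum: 3.843 + 1.357 → r_corr = 5.199 μm/a
Long-term exponent b (ISO 9224 Table 2, B1) = 0.813
  D(17) = 5.199 × 17^0.813 = 5.199 × 10.01 = 52.03 μm

D(17) = 52.0 μm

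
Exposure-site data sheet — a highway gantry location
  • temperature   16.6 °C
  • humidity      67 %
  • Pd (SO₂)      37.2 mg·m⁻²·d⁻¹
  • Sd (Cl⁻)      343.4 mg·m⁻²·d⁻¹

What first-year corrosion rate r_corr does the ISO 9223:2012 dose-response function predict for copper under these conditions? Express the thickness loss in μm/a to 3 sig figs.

copper: f(T) = -0.080·(T−10) [T>10 °C] = -0.5280
  SO₂ term: 0.0053·37.2^0.26·exp(0.059·67-0.5280) = 0.4169
  Cl⁻ term: 0.01025·343.4^0.27·exp(0.036·67+0.049·16.6) = 1.248
  sum: 0.4169 + 1.248 → r_corr = 1.665 μm/a

r_corr = 1.66 μm/a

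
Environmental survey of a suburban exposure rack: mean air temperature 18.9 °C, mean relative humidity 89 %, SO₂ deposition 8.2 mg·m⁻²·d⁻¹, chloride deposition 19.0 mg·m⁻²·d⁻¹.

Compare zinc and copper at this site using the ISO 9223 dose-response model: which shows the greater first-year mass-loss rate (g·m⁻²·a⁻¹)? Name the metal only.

copper

zinc: temperature factor f = -0.071·(8.9) = -0.6319
  sulphur-dioxide contribution → 1.038 μm/a
  chloride contribution → 0.9524 μm/a
  total first-year rate 1.991 μm/a
  mass loss = 1.991 μm/a × 7.14 g/cm³ = 14.21 g·m⁻²·a⁻¹
copper: temperature factor f = -0.080·(8.9) = -0.7120
  sulphur-dioxide contribution → 0.8573 μm/a
  chloride contribution → 1.411 μm/a
  ⇒ r_corr(copper) = 2.269 μm/a
  mass loss = 2.269 μm/a × 8.96 g/cm³ = 20.33 g·m⁻²·a⁻¹
Ordering by g·m⁻²·a⁻¹: copper (20.3) > zinc (14.2)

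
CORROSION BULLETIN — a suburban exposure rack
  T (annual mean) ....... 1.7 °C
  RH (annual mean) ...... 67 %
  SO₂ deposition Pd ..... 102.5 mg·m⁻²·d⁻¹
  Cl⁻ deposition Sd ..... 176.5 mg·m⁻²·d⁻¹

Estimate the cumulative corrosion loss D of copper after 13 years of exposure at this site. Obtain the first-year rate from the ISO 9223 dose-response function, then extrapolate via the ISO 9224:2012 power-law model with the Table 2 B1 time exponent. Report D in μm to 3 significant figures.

copper: f(T) = +0.126·(T−10) [T≤10 °C] = -1.0458
  sulphur-dioxide contribution → 0.3233 μm/a
  chloride contribution → 0.5024 μm/a
  total first-year rate 0.8257 μm/a
Power-law: D(13) = r_corr · 13^0.667
  D(13) = 0.8257 × 13^0.667 = 0.8257 × 5.534 = 4.569 μm

D(13) = 4.57 μm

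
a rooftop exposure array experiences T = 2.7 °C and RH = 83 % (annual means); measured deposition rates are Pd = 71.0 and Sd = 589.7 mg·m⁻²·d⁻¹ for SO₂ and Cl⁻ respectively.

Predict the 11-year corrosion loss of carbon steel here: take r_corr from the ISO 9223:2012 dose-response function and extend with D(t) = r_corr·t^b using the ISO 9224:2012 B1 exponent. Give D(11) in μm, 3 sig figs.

D(11) = 422 μm

carbon steel: f(T) = +0.150·(T−10) [T≤10 °C] = -1.0950
  sulphur-dioxide contribution → 28.58 μm/a
  chloride contribution → 91.8 μm/a
  ⇒ r_corr(carbon steel) = 120.4 μm/a
ISO 9224: D(t) = r_corr · t^b with b = 0.523 (carbon steel, B1)
  D(11) = 120.4 × 11^0.523 = 120.4 × 3.505 = 421.9 μm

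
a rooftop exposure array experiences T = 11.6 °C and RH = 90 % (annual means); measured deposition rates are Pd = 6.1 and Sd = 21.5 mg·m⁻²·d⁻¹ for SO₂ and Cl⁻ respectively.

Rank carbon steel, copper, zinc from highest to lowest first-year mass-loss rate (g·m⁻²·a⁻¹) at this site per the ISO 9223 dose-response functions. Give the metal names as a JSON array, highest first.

["carbon steel", "copper", "zinc"]

carbon steel: T>10 °C ⇒ hinge -0.054·(11.6−10) = -0.0864
  SO₂ term: 1.77·6.1^0.52·exp(0.02·90-0.0864) = 25.15
  Sd branch = 0.102·Sd^0.62·e^(0.033·RH+0.04·T) = 21.19 μm/a
  sum: 25.15 + 21.19 → r_corr = 46.34 μm/a
  mass loss = 46.34 μm/a × 7.85 g/cm³ = 363.8 g·m⁻²·a⁻¹
copper: f(T) = -0.080·(T−10) [T>10 °C] = -0.1280
  Pd branch = 0.0053·Pd^0.26·e^(0.059·RH+f) = 1.51 μm/a
  Cl⁻ term: 0.01025·21.5^0.27·exp(0.036·90+0.049·11.6) = 1.058
  sum: 1.51 + 1.058 → r_corr = 2.568 μm/a
  mass loss = 2.568 μm/a × 8.96 g/cm³ = 23.01 g·m⁻²·a⁻¹
zinc: temperature factor f = -0.071·(1.6) = -0.1136
  SO₂ term: 0.0129·6.1^0.44·exp(0.046·90-0.1136) = 1.602
  Cl⁻ term: 0.0175·21.5^0.57·exp(0.008·90+0.085·11.6) = 0.5539
  sum: 1.602 + 0.5539 → r_corr = 2.156 μm/a
  mass loss = 2.156 μm/a × 7.14 g/cm³ = 15.4 g·m⁻²·a⁻¹
Ordering by g·m⁻²·a⁻¹: carbon steel (364) > copper (23) > zinc (15.4)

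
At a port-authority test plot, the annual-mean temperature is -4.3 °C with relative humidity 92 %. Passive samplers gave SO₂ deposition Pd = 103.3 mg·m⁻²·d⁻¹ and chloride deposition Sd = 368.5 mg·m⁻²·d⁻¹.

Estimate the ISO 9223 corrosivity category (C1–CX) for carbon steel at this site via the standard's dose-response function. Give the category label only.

C5

carbon steel: temperature factor f = +0.150·(-14.3) = -2.1450
  SO₂ term: 1.77·103.3^0.52·exp(0.02·92-2.1450) = 14.55
  Sd branch = 0.102·Sd^0.62·e^(0.033·RH+0.04·T) = 69.76 μm/a
  sum: 14.55 + 69.76 → r_corr = 84.31 μm/a
84.3 μm/a falls in (80, 200] for carbon steel → category C5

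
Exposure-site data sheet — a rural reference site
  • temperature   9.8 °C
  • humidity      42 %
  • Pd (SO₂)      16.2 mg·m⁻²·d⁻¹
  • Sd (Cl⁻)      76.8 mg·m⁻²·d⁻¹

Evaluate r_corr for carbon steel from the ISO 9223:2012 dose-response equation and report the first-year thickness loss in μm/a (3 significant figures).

r_corr = 25.8 μm/a

carbon steel: temperature factor f = +0.150·(-0.2) = -0.0300
  SO₂ term: 1.77·16.2^0.52·exp(0.02·42-0.0300) = 16.93
  Cl⁻ term: 0.102·76.8^0.62·exp(0.033·42+0.04·9.8) = 8.906
  r_corr = 16.93 + 8.906 = 25.84 μm/a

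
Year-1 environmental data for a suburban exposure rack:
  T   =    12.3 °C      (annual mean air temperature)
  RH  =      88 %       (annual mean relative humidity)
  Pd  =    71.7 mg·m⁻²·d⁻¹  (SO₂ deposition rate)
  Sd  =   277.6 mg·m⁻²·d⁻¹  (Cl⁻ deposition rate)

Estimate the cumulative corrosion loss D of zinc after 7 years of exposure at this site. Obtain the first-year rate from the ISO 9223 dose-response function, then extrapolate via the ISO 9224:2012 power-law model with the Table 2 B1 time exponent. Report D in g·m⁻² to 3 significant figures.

zinc: T>10 °C ⇒ hinge -0.071·(12.3−10) = -0.1633
  SO₂ term: 0.0129·71.7^0.44·exp(0.046·88-0.1633) = 4.113
  Cl⁻ term: 0.0175·277.6^0.57·exp(0.008·88+0.085·12.3) = 2.486
  r_corr = 4.113 + 2.486 = 6.599 μm/a
ISO 9224: D(t) = r_corr · t^b with b = 0.813 (zinc, B1)
  D(7) = 6.599 × 7^0.813 = 6.599 × 4.865 = 32.1 μm
  Mass loss = 32.1 μm × 7.14 g/cm³ = 229.2 g·m⁻²

D(7) = 229 g·m⁻²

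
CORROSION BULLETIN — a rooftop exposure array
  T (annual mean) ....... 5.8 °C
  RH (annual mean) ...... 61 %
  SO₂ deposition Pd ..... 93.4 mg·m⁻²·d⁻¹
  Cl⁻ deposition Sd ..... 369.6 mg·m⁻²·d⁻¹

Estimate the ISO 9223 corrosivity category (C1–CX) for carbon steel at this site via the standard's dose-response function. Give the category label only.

carbon steel: T≤10 °C ⇒ hinge +0.150·(5.8−10) = -0.6300
  SO₂ term: 1.77·93.4^0.52·exp(0.02·61-0.6300) = 33.79
  Sd branch = 0.102·Sd^0.62·e^(0.033·RH+0.04·T) = 37.63 μm/a
  r_corr = 33.79 + 37.63 = 71.42 μm/a
Category bounds: 50…80 μm/a bracket r_corr ⇒ C4

C4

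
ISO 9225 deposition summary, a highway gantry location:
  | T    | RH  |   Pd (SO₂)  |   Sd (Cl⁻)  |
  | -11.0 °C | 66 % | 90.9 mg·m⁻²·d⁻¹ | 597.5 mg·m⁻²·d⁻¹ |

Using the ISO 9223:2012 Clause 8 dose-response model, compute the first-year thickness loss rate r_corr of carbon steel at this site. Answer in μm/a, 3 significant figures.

r_corr = 33.5 μm/a

carbon steel: f(T) = +0.150·(T−10) [T≤10 °C] = -3.1500
  Pd branch = 1.77·Pd^0.52·e^(0.02·RH+f) = 2.963 μm/a
  Cl⁻ term: 0.102·597.5^0.62·exp(0.033·66+0.04·-11.0) = 30.53
  sum: 2.963 + 30.53 → r_corr = 33.49 μm/a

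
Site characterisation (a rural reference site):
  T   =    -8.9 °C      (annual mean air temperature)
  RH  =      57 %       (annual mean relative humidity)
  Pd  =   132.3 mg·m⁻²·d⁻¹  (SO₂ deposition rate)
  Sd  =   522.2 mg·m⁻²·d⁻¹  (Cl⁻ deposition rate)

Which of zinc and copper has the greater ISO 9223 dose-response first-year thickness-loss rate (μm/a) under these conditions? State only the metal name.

zinc: f(T) = +0.038·(T−10) [T≤10 °C] = -0.7182
  SO₂ term: 0.0129·132.3^0.44·exp(0.046·57-0.7182) = 0.7428
  Sd branch = 0.0175·Sd^0.57·e^(0.008·RH+0.085·T) = 0.4589 μm/a
  sum: 0.7428 + 0.4589 → r_corr = 1.202 μm/a
copper: T≤10 °C ⇒ hinge +0.126·(-8.9−10) = -2.3814
  SO₂ term: 0.0053·132.3^0.26·exp(0.059·57-2.3814) = 0.05037
  Cl⁻ term: 0.01025·522.2^0.27·exp(0.036·57+0.049·-8.9) = 0.2795
  sum: 0.05037 + 0.2795 → r_corr = 0.3298 μm/a
Ordering by μm/a: zinc (1.2) > copper (0.33)

zinc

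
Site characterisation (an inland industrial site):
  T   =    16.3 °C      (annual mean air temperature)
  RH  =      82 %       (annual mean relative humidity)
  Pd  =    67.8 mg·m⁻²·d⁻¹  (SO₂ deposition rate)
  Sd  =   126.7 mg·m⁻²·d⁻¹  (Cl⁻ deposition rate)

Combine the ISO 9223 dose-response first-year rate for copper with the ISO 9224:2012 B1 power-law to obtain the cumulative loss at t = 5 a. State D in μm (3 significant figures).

D(5) = 8.25 μm

copper: T>10 °C ⇒ hinge -0.080·(16.3−10) = -0.5040
  Pd branch = 0.0053·Pd^0.26·e^(0.059·RH+f) = 1.21 μm/a
  Cl⁻ term: 0.01025·126.7^0.27·exp(0.036·82+0.049·16.3) = 1.612
  r_corr = 1.21 + 1.612 = 2.822 μm/a
Power-law: D(5) = r_corr · 5^0.667
  D(5) = 2.822 × 5^0.667 = 2.822 × 2.926 = 8.255 μm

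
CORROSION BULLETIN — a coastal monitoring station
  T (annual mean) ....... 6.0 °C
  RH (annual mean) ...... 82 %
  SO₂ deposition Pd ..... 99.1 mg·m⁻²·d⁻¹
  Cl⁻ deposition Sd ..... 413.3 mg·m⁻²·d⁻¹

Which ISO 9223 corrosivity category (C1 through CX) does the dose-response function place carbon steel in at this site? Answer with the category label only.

carbon steel: T≤10 °C ⇒ hinge +0.150·(6.0−10) = -0.6000
  SO₂ term: 1.77·99.1^0.52·exp(0.02·82-0.6000) = 54.65
  Cl⁻ term: 0.102·413.3^0.62·exp(0.033·82+0.04·6.0) = 81.3
  r_corr = 54.65 + 81.3 = 136 μm/a
136 μm/a falls in (80, 200] for carbon steel → category C5

C5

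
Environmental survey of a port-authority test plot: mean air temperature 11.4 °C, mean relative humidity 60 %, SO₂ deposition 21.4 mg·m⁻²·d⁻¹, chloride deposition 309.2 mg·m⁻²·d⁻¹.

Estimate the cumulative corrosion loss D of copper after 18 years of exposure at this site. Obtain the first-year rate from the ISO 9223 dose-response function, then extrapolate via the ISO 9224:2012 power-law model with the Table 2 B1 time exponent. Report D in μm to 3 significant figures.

copper: T>10 °C ⇒ hinge -0.080·(11.4−10) = -0.1120
  Pd branch = 0.0053·Pd^0.26·e^(0.059·RH+f) = 0.3622 μm/a
  Cl⁻ term: 0.01025·309.2^0.27·exp(0.036·60+0.049·11.4) = 0.7307
  sum: 0.3622 + 0.7307 → r_corr = 1.093 μm/a
Long-term exponent b (ISO 9224 Table 2, B1) = 0.667
  D(18) = 1.093 × 18^0.667 = 1.093 × 6.875 = 7.514 μm

D(18) = 7.51 μm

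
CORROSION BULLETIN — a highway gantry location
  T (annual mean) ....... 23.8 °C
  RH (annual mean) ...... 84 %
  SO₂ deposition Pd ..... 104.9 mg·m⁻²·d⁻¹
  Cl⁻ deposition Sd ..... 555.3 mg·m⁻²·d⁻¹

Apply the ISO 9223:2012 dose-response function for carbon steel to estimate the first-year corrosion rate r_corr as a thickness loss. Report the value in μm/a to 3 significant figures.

carbon steel: T>10 °C ⇒ hinge -0.054·(23.8−10) = -0.7452
  Pd branch = 1.77·Pd^0.52·e^(0.02·RH+f) = 50.67 μm/a
  Cl⁻ term: 0.102·555.3^0.62·exp(0.033·84+0.04·23.8) = 212.6
  r_corr = 50.67 + 212.6 = 263.2 μm/a

r_corr = 263 μm/a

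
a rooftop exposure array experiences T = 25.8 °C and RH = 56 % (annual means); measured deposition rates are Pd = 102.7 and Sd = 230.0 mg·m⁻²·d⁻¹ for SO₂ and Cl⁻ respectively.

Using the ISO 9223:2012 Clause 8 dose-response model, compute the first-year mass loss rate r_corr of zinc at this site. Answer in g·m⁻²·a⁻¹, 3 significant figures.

r_corr = 41.9 g·m⁻²·a⁻¹

zinc: f(T) = -0.071·(T−10) [T>10 °C] = -1.1218
  sulphur-dioxide contribution → 0.4239 μm/a
  chloride contribution → 5.447 μm/a
  ⇒ r_corr(zinc) = 5.871 μm/a
Convert to mass loss: 5.871 μm/a × 7.14 g/cm³ = 41.92 g·m⁻²·a⁻¹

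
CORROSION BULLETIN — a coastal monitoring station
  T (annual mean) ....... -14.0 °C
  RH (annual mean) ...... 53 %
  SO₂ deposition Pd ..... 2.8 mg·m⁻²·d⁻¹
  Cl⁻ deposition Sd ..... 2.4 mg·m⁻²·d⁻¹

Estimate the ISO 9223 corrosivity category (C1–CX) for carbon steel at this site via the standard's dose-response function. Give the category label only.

carbon steel: temperature factor f = +0.150·(-24.0) = -3.6000
  SO₂ term: 1.77·2.8^0.52·exp(0.02·53-3.6000) = 0.2384
  Sd branch = 0.102·Sd^0.62·e^(0.033·RH+0.04·T) = 0.5764 μm/a
  sum: 0.2384 + 0.5764 → r_corr = 0.8148 μm/a
Category bounds: 0…1.3 μm/a bracket r_corr ⇒ C1

C1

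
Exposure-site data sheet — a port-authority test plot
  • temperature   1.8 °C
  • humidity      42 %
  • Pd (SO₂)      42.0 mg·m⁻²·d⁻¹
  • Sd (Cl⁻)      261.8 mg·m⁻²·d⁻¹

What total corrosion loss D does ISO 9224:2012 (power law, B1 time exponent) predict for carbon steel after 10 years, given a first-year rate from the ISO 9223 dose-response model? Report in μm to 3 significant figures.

carbon steel: f(T) = +0.150·(T−10) [T≤10 °C] = -1.2300
  sulphur-dioxide contribution → 8.369 μm/a
  chloride contribution → 13.83 μm/a
  total first-year rate 22.2 μm/a
ISO 9224: D(t) = r_corr · t^b with b = 0.523 (carbon steel, B1)
  D(10) = 22.2 × 10^0.523 = 22.2 × 3.334 = 74.03 μm

D(10) = 74.0 μm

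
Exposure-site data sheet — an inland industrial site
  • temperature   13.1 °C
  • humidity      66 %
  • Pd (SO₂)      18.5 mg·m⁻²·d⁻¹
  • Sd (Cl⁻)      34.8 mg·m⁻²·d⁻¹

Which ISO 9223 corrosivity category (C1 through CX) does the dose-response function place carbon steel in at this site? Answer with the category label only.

C3

carbon steel: T>10 °C ⇒ hinge -0.054·(13.1−10) = -0.1674
  Pd branch = 1.77·Pd^0.52·e^(0.02·RH+f) = 25.55 μm/a
  Cl⁻ term: 0.102·34.8^0.62·exp(0.033·66+0.04·13.1) = 13.74
  sum: 25.55 + 13.74 → r_corr = 39.29 μm/a
Category bounds: 25…50 μm/a bracket r_corr ⇒ C3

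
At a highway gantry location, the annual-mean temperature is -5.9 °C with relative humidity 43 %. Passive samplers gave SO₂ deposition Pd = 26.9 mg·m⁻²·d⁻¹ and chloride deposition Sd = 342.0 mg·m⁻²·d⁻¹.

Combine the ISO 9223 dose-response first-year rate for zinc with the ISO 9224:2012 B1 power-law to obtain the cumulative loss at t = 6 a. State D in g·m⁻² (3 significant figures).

zinc: T≤10 °C ⇒ hinge +0.038·(-5.9−10) = -0.6042
  Pd branch = 0.0129·Pd^0.44·e^(0.046·RH+f) = 0.2169 μm/a
  Sd branch = 0.0175·Sd^0.57·e^(0.008·RH+0.085·T) = 0.4159 μm/a
  sum: 0.2169 + 0.4159 → r_corr = 0.6329 μm/a
Long-term exponent b (ISO 9224 Table 2, B1) = 0.813
  D(6) = 0.6329 × 6^0.813 = 0.6329 × 4.292 = 2.716 μm
  Mass loss = 2.716 μm × 7.14 g/cm³ = 19.39 g·m⁻²

D(6) = 19.4 g·m⁻²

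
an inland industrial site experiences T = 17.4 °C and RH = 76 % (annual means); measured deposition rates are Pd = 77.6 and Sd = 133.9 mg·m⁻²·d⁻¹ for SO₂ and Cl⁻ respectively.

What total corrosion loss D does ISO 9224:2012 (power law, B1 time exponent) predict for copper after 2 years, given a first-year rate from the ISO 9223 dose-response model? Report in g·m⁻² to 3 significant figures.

D(2) = 31.3 g·m⁻²

copper: temperature factor f = -0.080·(7.4) = -0.5920
  Pd branch = 0.0053·Pd^0.26·e^(0.059·RH+f) = 0.8052 μm/a
  Cl⁻ term: 0.01025·133.9^0.27·exp(0.036·76+0.049·17.4) = 1.391
  r_corr = 0.8052 + 1.391 = 2.197 μm/a
ISO 9224: D(t) = r_corr · t^b with b = 0.667 (copper, B1)
  D(2) = 2.197 × 2^0.667 = 2.197 × 1.588 = 3.488 μm
  Mass loss = 3.488 μm × 8.96 g/cm³ = 31.25 g·m⁻²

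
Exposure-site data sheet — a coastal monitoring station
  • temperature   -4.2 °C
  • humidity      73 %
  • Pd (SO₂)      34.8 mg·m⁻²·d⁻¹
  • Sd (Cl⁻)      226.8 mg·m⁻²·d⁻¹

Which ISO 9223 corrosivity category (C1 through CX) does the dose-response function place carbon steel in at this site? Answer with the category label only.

C3

carbon steel: f(T) = +0.150·(T−10) [T≤10 °C] = -2.1300
  SO₂ term: 1.77·34.8^0.52·exp(0.02·73-2.1300) = 5.736
  Cl⁻ term: 0.102·226.8^0.62·exp(0.033·73+0.04·-4.2) = 27.69
  sum: 5.736 + 27.69 → r_corr = 33.43 μm/a
ISO 9223 Table 2 (carbon steel): 25 < 33.4 ≤ 50 μm/a ⇒ C3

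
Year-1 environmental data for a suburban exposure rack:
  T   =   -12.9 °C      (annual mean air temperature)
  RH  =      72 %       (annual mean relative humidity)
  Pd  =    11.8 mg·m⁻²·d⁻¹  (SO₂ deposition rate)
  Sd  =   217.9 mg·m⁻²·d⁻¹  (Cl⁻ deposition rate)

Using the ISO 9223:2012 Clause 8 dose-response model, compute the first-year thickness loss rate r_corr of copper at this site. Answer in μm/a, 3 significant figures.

r_corr = 0.351 μm/a

copper: f(T) = +0.126·(T−10) [T≤10 °C] = -2.8854
  SO₂ term: 0.0053·11.8^0.26·exp(0.059·72-2.8854) = 0.03933
  Sd branch = 0.01025·Sd^0.27·e^(0.036·RH+0.049·T) = 0.3113 μm/a
  sum: 0.03933 + 0.3113 → r_corr = 0.3507 μm/a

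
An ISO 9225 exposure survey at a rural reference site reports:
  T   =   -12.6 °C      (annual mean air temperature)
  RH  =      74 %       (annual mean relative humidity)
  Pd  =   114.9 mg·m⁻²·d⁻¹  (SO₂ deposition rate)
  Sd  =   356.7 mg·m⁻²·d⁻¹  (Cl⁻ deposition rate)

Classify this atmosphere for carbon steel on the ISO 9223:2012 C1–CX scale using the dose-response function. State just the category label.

carbon steel: T≤10 °C ⇒ hinge +0.150·(-12.6−10) = -3.3900
  SO₂ term: 1.77·114.9^0.52·exp(0.02·74-3.3900) = 3.089
  Cl⁻ term: 0.102·356.7^0.62·exp(0.033·74+0.04·-12.6) = 27.08
  sum: 3.089 + 27.08 → r_corr = 30.17 μm/a
Category bounds: 25…50 μm/a bracket r_corr ⇒ C3

C3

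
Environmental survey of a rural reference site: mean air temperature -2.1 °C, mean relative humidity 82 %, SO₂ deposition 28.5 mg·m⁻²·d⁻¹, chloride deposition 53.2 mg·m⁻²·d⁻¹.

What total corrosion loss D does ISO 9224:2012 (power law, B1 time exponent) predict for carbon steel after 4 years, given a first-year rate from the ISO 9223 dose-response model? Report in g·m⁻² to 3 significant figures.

carbon steel: temperature factor f = +0.150·(-12.1) = -1.8150
  Pd branch = 1.77·Pd^0.52·e^(0.02·RH+f) = 8.482 μm/a
  Sd branch = 0.102·Sd^0.62·e^(0.033·RH+0.04·T) = 16.5 μm/a
  sum: 8.482 + 16.5 → r_corr = 24.98 μm/a
Long-term exponent b (ISO 9224 Table 2, B1) = 0.523
  D(4) = 24.98 × 4^0.523 = 24.98 × 2.065 = 51.57 μm
  Mass loss = 51.57 μm × 7.85 g/cm³ = 404.9 g·m⁻²

D(4) = 405 g·m⁻²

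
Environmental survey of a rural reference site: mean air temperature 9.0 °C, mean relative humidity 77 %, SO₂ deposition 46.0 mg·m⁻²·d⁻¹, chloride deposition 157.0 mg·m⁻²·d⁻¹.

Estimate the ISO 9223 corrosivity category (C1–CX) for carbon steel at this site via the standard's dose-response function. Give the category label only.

C5

carbon steel: temperature factor f = +0.150·(-1.0) = -0.1500
  sulphur-dioxide contribution → 52.03 μm/a
  chloride contribution → 42.65 μm/a
  total first-year rate 94.69 μm/a
ISO 9223 Table 2 (carbon steel): 80 < 94.7 ≤ 200 μm/a ⇒ C5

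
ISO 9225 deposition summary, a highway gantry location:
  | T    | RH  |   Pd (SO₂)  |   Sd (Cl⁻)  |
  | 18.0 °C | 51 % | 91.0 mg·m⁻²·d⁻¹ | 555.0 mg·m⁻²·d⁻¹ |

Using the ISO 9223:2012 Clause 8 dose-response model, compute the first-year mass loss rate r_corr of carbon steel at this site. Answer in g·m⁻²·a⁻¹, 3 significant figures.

r_corr = 706 g·m⁻²·a⁻¹

carbon steel: T>10 °C ⇒ hinge -0.054·(18.0−10) = -0.4320
  SO₂ term: 1.77·91.0^0.52·exp(0.02·51-0.4320) = 33.27
  Sd branch = 0.102·Sd^0.62·e^(0.033·RH+0.04·T) = 56.71 μm/a
  r_corr = 33.27 + 56.71 = 89.98 μm/a
Convert to mass loss: 89.98 μm/a × 7.85 g/cm³ = 706.3 g·m⁻²·a⁻¹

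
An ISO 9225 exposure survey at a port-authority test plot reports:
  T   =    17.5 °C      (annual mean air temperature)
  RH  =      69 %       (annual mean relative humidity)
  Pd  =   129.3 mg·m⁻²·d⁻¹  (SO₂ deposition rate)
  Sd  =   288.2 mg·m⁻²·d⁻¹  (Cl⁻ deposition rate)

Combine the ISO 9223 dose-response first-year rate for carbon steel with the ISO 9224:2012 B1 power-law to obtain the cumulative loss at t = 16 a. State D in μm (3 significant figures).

carbon steel: temperature factor f = -0.054·(7.5) = -0.4050
  sulphur-dioxide contribution → 58.81 μm/a
  chloride contribution → 67.07 μm/a
  total first-year rate 125.9 μm/a
Power-law: D(16) = r_corr · 16^0.523
  D(16) = 125.9 × 16^0.523 = 125.9 × 4.263 = 536.7 μm

D(16) = 537 μm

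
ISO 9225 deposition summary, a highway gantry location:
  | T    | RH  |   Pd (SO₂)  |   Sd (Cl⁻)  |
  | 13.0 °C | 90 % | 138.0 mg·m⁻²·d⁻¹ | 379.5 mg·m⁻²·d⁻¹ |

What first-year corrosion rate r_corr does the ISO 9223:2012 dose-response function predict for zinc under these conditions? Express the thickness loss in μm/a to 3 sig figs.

r_corr = 8.93 μm/a

zinc: temperature factor f = -0.071·(3.0) = -0.2130
  sulphur-dioxide contribution → 5.723 μm/a
  chloride contribution → 3.205 μm/a
  ⇒ r_corr(zinc) = 8.927 μm/a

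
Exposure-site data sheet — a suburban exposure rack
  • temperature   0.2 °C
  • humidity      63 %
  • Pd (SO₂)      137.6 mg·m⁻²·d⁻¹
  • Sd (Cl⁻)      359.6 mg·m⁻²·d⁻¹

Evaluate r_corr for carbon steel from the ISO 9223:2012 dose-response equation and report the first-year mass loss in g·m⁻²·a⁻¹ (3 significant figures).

r_corr = 394 g·m⁻²·a⁻¹

carbon steel: temperature factor f = +0.150·(-9.8) = -1.4700
  sulphur-dioxide contribution → 18.57 μm/a
  chloride contribution → 31.59 μm/a
  ⇒ r_corr(carbon steel) = 50.16 μm/a
Convert to mass loss: 50.16 μm/a × 7.85 g/cm³ = 393.8 g·m⁻²·a⁻¹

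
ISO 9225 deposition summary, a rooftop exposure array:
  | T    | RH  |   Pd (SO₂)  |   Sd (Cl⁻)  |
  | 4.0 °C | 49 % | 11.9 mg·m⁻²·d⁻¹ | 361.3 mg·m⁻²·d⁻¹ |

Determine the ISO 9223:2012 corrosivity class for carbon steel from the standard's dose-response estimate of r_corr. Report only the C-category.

carbon steel: temperature factor f = +0.150·(-6.0) = -0.9000
  Pd branch = 1.77·Pd^0.52·e^(0.02·RH+f) = 6.95 μm/a
  Sd branch = 0.102·Sd^0.62·e^(0.033·RH+0.04·T) = 23.24 μm/a
  sum: 6.95 + 23.24 → r_corr = 30.19 μm/a
30.2 μm/a falls in (25, 50] for carbon steel → category C3

C3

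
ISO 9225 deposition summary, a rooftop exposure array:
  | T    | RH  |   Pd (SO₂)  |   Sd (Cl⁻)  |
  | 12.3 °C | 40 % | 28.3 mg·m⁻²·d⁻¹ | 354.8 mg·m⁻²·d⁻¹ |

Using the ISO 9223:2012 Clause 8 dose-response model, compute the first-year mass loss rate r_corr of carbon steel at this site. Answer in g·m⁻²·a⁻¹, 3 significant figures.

r_corr = 342 g·m⁻²·a⁻¹

carbon steel: f(T) = -0.054·(T−10) [T>10 °C] = -0.1242
  Pd branch = 1.77·Pd^0.52·e^(0.02·RH+f) = 19.79 μm/a
  Sd branch = 0.102·Sd^0.62·e^(0.033·RH+0.04·T) = 23.8 μm/a
  r_corr = 19.79 + 23.8 = 43.59 μm/a
Convert to mass loss: 43.59 μm/a × 7.85 g/cm³ = 342.1 g·m⁻²·a⁻¹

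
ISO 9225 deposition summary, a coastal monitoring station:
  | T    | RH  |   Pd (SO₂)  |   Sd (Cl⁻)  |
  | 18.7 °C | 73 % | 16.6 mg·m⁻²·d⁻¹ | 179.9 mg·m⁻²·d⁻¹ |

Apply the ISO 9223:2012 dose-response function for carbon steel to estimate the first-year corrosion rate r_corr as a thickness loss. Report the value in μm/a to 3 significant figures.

r_corr = 80.5 μm/a

carbon steel: f(T) = -0.054·(T−10) [T>10 °C] = -0.4698
  SO₂ term: 1.77·16.6^0.52·exp(0.02·73-0.4698) = 20.53
  Sd branch = 0.102·Sd^0.62·e^(0.033·RH+0.04·T) = 59.95 μm/a
  sum: 20.53 + 59.95 → r_corr = 80.48 μm/a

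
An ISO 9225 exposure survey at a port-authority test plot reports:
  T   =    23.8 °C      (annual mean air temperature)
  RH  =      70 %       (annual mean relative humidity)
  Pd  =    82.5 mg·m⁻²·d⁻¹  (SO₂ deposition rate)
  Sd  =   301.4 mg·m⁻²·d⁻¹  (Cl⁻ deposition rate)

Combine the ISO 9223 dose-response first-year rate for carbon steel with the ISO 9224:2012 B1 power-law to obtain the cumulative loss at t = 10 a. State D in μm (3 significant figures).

carbon steel: temperature factor f = -0.054·(13.8) = -0.7452
  SO₂ term: 1.77·82.5^0.52·exp(0.02·70-0.7452) = 33.8
  Cl⁻ term: 0.102·301.4^0.62·exp(0.033·70+0.04·23.8) = 91.69
  r_corr = 33.8 + 91.69 = 125.5 μm/a
ISO 9224: D(t) = r_corr · t^b with b = 0.523 (carbon steel, B1)
  D(10) = 125.5 × 10^0.523 = 125.5 × 3.334 = 418.4 μm

D(10) = 418 μm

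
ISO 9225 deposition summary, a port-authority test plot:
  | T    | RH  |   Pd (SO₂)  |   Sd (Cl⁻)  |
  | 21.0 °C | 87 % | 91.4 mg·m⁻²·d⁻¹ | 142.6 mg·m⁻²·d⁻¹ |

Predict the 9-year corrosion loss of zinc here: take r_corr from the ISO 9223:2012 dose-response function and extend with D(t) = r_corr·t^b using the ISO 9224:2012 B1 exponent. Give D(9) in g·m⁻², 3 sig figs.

D(9) = 251 g·m⁻²

zinc: f(T) = -0.071·(T−10) [T>10 °C] = -0.7810
  sulphur-dioxide contribution → 2.357 μm/a
  chloride contribution → 3.535 μm/a
  total first-year rate 5.891 μm/a
ISO 9224: D(t) = r_corr · t^b with b = 0.813 (zinc, B1)
  D(9) = 5.891 × 9^0.813 = 5.891 × 5.968 = 35.16 μm
  Mass loss = 35.16 μm × 7.14 g/cm³ = 251 g·m⁻²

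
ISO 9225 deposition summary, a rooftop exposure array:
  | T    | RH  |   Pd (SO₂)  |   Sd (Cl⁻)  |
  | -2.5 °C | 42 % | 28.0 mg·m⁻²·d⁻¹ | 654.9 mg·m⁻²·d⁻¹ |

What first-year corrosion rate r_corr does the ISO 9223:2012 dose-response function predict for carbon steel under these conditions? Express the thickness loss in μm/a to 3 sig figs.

r_corr = 24.1 μm/a

carbon steel: f(T) = +0.150·(T−10) [T≤10 °C] = -1.8750
  SO₂ term: 1.77·28.0^0.52·exp(0.02·42-1.8750) = 3.556
  Sd branch = 0.102·Sd^0.62·e^(0.033·RH+0.04·T) = 20.57 μm/a
  r_corr = 3.556 + 20.57 = 24.12 μm/a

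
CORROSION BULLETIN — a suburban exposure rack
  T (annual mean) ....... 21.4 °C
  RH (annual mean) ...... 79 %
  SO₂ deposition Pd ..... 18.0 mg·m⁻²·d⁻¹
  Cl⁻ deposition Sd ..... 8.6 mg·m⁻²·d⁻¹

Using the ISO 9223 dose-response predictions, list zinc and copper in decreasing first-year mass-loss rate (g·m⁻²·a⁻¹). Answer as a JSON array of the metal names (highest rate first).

zinc: f(T) = -0.071·(T−10) [T>10 °C] = -0.8094
  sulphur-dioxide contribution → 0.7756 μm/a
  chloride contribution → 0.6921 μm/a
  ⇒ r_corr(zinc) = 1.468 μm/a
  mass loss = 1.468 μm/a × 7.14 g/cm³ = 10.48 g·m⁻²·a⁻¹
copper: temperature factor f = -0.080·(11.4) = -0.9120
  sulphur-dioxide contribution → 0.4773 μm/a
  chloride contribution → 0.8986 μm/a
  total first-year rate 1.376 μm/a
  mass loss = 1.376 μm/a × 8.96 g/cm³ = 12.33 g·m⁻²·a⁻¹
Ordering by g·m⁻²·a⁻¹: copper (12.3) > zinc (10.5)

["copper", "zinc"]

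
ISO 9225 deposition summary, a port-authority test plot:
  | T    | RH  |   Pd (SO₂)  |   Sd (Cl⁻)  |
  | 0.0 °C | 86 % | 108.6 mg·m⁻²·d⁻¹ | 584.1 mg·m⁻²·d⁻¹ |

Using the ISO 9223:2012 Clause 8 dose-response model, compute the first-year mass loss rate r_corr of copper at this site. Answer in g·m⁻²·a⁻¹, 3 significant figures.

copper: f(T) = +0.126·(T−10) [T≤10 °C] = -1.2600
  Pd branch = 0.0053·Pd^0.26·e^(0.059·RH+f) = 0.8128 μm/a
  Cl⁻ term: 0.01025·584.1^0.27·exp(0.036·86+0.049·0.0) = 1.265
  r_corr = 0.8128 + 1.265 = 2.078 μm/a
Convert to mass loss: 2.078 μm/a × 8.96 g/cm³ = 18.62 g·m⁻²·a⁻¹

r_corr = 18.6 g·m⁻²·a⁻¹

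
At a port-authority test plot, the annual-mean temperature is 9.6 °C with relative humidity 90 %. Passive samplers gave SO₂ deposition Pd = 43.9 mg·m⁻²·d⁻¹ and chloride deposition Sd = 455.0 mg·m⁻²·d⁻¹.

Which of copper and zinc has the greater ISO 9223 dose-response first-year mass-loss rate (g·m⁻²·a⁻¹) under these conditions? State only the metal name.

zinc

copper: f(T) = +0.126·(T−10) [T≤10 °C] = -0.0504
  SO₂ term: 0.0053·43.9^0.26·exp(0.059·90-0.0504) = 2.726
  Sd branch = 0.01025·Sd^0.27·e^(0.036·RH+0.049·T) = 2.187 μm/a
  r_corr = 2.726 + 2.187 = 4.913 μm/a
  mass loss = 4.913 μm/a × 8.96 g/cm³ = 44.02 g·m⁻²·a⁻¹
zinc: f(T) = +0.038·(T−10) [T≤10 °C] = -0.0152
  Pd branch = 0.0129·Pd^0.44·e^(0.046·RH+f) = 4.214 μm/a
  Sd branch = 0.0175·Sd^0.57·e^(0.008·RH+0.085·T) = 2.662 μm/a
  r_corr = 4.214 + 2.662 = 6.875 μm/a
  mass loss = 6.875 μm/a × 7.14 g/cm³ = 49.09 g·m⁻²·a⁻¹
Ordering by g·m⁻²·a⁻¹: zinc (49.1) > copper (44)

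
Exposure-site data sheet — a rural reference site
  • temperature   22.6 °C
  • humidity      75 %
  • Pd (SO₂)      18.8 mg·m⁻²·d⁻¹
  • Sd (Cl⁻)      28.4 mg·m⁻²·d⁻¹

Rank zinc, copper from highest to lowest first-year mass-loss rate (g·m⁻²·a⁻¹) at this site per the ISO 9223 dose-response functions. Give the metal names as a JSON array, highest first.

["zinc", "copper"]

zinc: T>10 °C ⇒ hinge -0.071·(22.6−10) = -0.8946
  sulphur-dioxide contribution → 0.604 μm/a
  chloride contribution → 1.467 μm/a
  ⇒ r_corr(zinc) = 2.07 μm/a
  mass loss = 2.07 μm/a × 7.14 g/cm³ = 14.78 g·m⁻²·a⁻¹
copper: temperature factor f = -0.080·(12.6) = -1.0080
  sulphur-dioxide contribution → 0.3464 μm/a
  chloride contribution → 1.139 μm/a
  ⇒ r_corr(copper) = 1.486 μm/a
  mass loss = 1.486 μm/a × 8.96 g/cm³ = 13.31 g·m⁻²·a⁻¹
Ordering by g·m⁻²·a⁻¹: zinc (14.8) > copper (13.3)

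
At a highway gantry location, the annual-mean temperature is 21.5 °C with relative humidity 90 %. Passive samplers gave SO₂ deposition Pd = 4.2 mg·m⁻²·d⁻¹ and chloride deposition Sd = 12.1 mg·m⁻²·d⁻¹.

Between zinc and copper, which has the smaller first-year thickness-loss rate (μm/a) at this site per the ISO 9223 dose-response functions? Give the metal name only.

zinc: T>10 °C ⇒ hinge -0.071·(21.5−10) = -0.8165
  sulphur-dioxide contribution → 0.6733 μm/a
  chloride contribution → 0.926 μm/a
  ⇒ r_corr(zinc) = 1.599 μm/a
copper: temperature factor f = -0.080·(11.5) = -0.9200
  sulphur-dioxide contribution → 0.6207 μm/a
  chloride contribution → 1.471 μm/a
  ⇒ r_corr(copper) = 2.092 μm/a
Ordering by μm/a: copper (2.09) > zinc (1.6)

zinc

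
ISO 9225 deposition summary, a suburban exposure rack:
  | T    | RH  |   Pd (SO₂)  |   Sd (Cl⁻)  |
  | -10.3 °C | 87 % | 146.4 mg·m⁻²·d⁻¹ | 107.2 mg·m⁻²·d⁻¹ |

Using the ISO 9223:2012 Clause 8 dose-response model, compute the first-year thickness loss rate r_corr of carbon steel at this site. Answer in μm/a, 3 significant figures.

carbon steel: temperature factor f = +0.150·(-20.3) = -3.0450
  Pd branch = 1.77·Pd^0.52·e^(0.02·RH+f) = 6.417 μm/a
  Cl⁻ term: 0.102·107.2^0.62·exp(0.033·87+0.04·-10.3) = 21.64
  r_corr = 6.417 + 21.64 = 28.06 μm/a

r_corr = 28.1 μm/a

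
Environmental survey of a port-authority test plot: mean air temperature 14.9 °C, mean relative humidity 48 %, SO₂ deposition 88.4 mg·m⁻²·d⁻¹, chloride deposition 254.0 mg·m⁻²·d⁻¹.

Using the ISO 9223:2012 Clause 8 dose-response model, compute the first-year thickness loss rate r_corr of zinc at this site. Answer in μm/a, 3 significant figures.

zinc: temperature factor f = -0.071·(4.9) = -0.3479
  sulphur-dioxide contribution → 0.5955 μm/a
  chloride contribution → 2.141 μm/a
  ⇒ r_corr(zinc) = 2.736 μm/a

r_corr = 2.74 μm/a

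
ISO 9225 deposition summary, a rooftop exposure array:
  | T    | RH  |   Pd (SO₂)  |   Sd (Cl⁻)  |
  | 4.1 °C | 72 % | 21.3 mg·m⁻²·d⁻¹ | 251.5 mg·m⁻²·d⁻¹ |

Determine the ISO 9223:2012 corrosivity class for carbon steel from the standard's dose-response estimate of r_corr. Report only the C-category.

carbon steel: f(T) = +0.150·(T−10) [T≤10 °C] = -0.8850
  sulphur-dioxide contribution → 15.13 μm/a
  chloride contribution → 39.81 μm/a
  total first-year rate 54.94 μm/a
Category bounds: 50…80 μm/a bracket r_corr ⇒ C4

C4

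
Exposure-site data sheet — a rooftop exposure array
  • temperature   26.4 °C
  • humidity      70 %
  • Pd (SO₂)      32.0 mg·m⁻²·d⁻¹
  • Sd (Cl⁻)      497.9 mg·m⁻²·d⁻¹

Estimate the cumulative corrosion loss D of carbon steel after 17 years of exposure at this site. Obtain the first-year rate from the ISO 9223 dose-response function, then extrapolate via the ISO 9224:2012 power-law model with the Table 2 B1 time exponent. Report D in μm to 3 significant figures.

D(17) = 690 μm

carbon steel: f(T) = -0.054·(T−10) [T>10 °C] = -0.8856
  SO₂ term: 1.77·32.0^0.52·exp(0.02·70-0.8856) = 17.95
  Cl⁻ term: 0.102·497.9^0.62·exp(0.033·70+0.04·26.4) = 138.9
  r_corr = 17.95 + 138.9 = 156.8 μm/a
ISO 9224: D(t) = r_corr · t^b with b = 0.523 (carbon steel, B1)
  D(17) = 156.8 × 17^0.523 = 156.8 × 4.401 = 690.2 μm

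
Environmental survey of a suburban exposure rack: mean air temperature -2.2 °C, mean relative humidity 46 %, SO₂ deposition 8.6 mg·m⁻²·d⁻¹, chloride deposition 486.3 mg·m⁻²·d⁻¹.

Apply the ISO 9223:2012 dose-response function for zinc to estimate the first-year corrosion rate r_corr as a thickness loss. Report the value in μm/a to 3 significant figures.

r_corr = 0.887 μm/a

zinc: T≤10 °C ⇒ hinge +0.038·(-2.2−10) = -0.4636
  sulphur-dioxide contribution → 0.1735 μm/a
  chloride contribution → 0.7131 μm/a
  total first-year rate 0.8867 μm/a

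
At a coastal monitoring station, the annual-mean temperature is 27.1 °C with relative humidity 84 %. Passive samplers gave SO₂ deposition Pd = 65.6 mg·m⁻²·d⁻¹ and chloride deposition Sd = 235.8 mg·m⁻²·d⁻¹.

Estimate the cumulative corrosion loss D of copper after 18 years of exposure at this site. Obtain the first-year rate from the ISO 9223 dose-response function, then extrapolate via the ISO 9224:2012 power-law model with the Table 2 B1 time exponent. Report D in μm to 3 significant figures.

copper: f(T) = -0.080·(T−10) [T>10 °C] = -1.3680
  SO₂ term: 0.0053·65.6^0.26·exp(0.059·84-1.3680) = 0.5687
  Cl⁻ term: 0.01025·235.8^0.27·exp(0.036·84+0.049·27.1) = 3.478
  sum: 0.5687 + 3.478 → r_corr = 4.047 μm/a
Long-term exponent b (ISO 9224 Table 2, B1) = 0.667
  D(18) = 4.047 × 18^0.667 = 4.047 × 6.875 = 27.82 μm

D(18) = 27.8 μm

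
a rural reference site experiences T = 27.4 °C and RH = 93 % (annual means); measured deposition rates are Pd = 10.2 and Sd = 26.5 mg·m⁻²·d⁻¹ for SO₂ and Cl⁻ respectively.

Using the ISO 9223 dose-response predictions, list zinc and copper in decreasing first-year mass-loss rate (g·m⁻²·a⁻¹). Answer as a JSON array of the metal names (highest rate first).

["copper", "zinc"]

zinc: f(T) = -0.071·(T−10) [T>10 °C] = -1.2354
  SO₂ term: 0.0129·10.2^0.44·exp(0.046·93-1.2354) = 0.7512
  Cl⁻ term: 0.0175·26.5^0.57·exp(0.008·93+0.085·27.4) = 2.448
  r_corr = 0.7512 + 2.448 = 3.2 μm/a
  mass loss = 3.2 μm/a × 7.14 g/cm³ = 22.84 g·m⁻²·a⁻¹
copper: temperature factor f = -0.080·(17.4) = -1.3920
  SO₂ term: 0.0053·10.2^0.26·exp(0.059·93-1.3920) = 0.582
  Cl⁻ term: 0.01025·26.5^0.27·exp(0.036·93+0.049·27.4) = 2.705
  sum: 0.582 + 2.705 → r_corr = 3.287 μm/a
  mass loss = 3.287 μm/a × 8.96 g/cm³ = 29.45 g·m⁻²·a⁻¹
Ordering by g·m⁻²·a⁻¹: copper (29.4) > zinc (22.8)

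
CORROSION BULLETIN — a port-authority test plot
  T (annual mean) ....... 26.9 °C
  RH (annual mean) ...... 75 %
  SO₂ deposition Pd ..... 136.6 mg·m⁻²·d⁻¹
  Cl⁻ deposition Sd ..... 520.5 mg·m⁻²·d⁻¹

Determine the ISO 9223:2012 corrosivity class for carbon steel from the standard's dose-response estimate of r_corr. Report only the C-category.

CX

carbon steel: T>10 °C ⇒ hinge -0.054·(26.9−10) = -0.9126
  sulphur-dioxide contribution → 41.07 μm/a
  chloride contribution → 171.8 μm/a
  total first-year rate 212.8 μm/a
ISO 9223 Table 2 (carbon steel): 200 < 213 ≤ 700 μm/a ⇒ CX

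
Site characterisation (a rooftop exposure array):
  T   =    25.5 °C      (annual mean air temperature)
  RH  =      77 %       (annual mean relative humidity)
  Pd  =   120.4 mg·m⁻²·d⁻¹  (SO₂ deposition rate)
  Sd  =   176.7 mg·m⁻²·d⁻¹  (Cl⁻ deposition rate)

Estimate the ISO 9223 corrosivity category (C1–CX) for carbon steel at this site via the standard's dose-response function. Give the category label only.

carbon steel: temperature factor f = -0.054·(15.5) = -0.8370
  SO₂ term: 1.77·120.4^0.52·exp(0.02·77-0.8370) = 43.17
  Cl⁻ term: 0.102·176.7^0.62·exp(0.033·77+0.04·25.5) = 88.8
  r_corr = 43.17 + 88.8 = 132 μm/a
ISO 9223 Table 2 (carbon steel): 80 < 132 ≤ 200 μm/a ⇒ C5

C5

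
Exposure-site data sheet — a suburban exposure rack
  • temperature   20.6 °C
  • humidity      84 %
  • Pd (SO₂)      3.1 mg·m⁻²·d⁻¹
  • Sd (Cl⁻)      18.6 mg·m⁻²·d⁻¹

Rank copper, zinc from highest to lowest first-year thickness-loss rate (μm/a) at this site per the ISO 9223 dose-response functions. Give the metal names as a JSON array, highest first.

copper: T>10 °C ⇒ hinge -0.080·(20.6−10) = -0.8480
  sulphur-dioxide contribution → 0.4326 μm/a
  chloride contribution → 1.274 μm/a
  ⇒ r_corr(copper) = 1.707 μm/a
zinc: f(T) = -0.071·(T−10) [T>10 °C] = -0.7526
  sulphur-dioxide contribution → 0.4765 μm/a
  chloride contribution → 1.045 μm/a
  total first-year rate 1.521 μm/a
Ordering by μm/a: copper (1.71) > zinc (1.52)

["copper", "zinc"]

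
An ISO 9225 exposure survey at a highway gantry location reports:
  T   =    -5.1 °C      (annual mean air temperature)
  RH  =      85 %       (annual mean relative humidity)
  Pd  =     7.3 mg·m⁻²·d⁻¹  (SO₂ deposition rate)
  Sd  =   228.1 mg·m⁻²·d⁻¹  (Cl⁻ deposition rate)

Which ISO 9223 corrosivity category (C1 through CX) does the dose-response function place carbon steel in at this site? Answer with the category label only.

C3

carbon steel: temperature factor f = +0.150·(-15.1) = -2.2650
  SO₂ term: 1.77·7.3^0.52·exp(0.02·85-2.2650) = 2.828
  Cl⁻ term: 0.102·228.1^0.62·exp(0.033·85+0.04·-5.1) = 39.83
  sum: 2.828 + 39.83 → r_corr = 42.66 μm/a
42.7 μm/a falls in (25, 50] for carbon steel → category C3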